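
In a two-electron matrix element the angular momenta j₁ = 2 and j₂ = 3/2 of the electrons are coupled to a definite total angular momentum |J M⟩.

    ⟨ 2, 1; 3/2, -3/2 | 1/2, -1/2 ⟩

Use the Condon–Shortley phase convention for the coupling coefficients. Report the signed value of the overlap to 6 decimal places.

+0.316228

triangle: 3!*1!*0!/5! = 6/120
(j±m)!: 3!*1!*0!*3!*0!*1! = 36
prefactor² = (2J+1)*Δ*N² = 18/5
  k=0: +1/(0!*3!*1!*0!*0!*0!) = 1/6
Σ = 1/6  ⇒  CG² = 18/5*(1/6)² = 1/10
CG = +√(1/10) = +0.316228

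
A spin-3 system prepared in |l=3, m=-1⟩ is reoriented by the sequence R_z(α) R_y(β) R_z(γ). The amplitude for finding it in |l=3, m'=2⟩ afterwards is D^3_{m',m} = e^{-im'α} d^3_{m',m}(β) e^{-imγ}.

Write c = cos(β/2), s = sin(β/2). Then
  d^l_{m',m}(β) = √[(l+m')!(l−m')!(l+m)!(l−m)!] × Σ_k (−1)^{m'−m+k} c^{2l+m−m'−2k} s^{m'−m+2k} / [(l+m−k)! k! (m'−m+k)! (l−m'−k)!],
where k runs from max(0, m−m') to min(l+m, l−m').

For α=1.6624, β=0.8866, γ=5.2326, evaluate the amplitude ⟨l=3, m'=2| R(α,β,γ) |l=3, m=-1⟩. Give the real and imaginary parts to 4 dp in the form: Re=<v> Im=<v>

First d^3_{2,-1}(β=0.8866), then the phase factors e^{-i(2)α} and e^{-i(-1)γ}:
With c≡cos(β/2)=0.903341 and s≡sin(β/2)=0.428923, N=[120·1·2·24]^{1/2}=75.894664
Admissible k: 0..1 (factorial args all ≥0)
  k=0: (−1)^3·75.8947/(12)·0.9033^3·0.4289^3 = -0.367894
  k=1: (−1)^4·75.8947/(24)·0.9033^1·0.4289^5 = +0.041471
d^3_{2,-1}(0.8866) = -0.367894 +0.041471 = -0.326423
Phases: e^{-i·(2)·1.6624}=-0.983264+0.182184i, e^{-i·(-1)·5.2326}=+0.497063-0.867714i ⇒ D=+0.107935-0.308061i

Re=0.1079 Im=-0.3081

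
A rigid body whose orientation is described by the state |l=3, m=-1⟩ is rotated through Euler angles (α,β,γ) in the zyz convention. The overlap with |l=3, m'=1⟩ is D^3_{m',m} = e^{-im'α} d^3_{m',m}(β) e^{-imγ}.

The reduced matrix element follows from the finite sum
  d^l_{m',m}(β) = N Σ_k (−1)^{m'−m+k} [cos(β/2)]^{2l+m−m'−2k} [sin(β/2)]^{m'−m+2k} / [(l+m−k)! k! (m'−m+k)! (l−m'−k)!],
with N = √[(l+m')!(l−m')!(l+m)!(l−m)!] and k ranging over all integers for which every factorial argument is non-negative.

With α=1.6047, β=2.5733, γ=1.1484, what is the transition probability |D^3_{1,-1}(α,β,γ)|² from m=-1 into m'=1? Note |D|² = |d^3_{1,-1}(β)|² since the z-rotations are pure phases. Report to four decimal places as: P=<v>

D^3_{1,-1}(1.6047,2.5733,1.1484) = e^{-i·1·1.6047}·d^3_{1,-1}(2.5733)·e^{-i·-1·1.1484}. Compute d first:
c=cos(2.573300/2)=0.280338, s=sin(2.573300/2)=0.959901; N=√[24·2·2·24]=48.000000
Admissible k: 0..2 (factorial args all ≥0)
  k=0: (−1)^2·48.0000/(8)·0.2803^4·0.9599^2 = +0.034145
  k=1: (−1)^3·48.0000/(6)·0.2803^2·0.9599^4 = -0.533778
  k=2: (−1)^4·48.0000/(48)·0.2803^0·0.9599^6 = +0.782275
d^3_{1,-1}(2.5733) = +0.034145 -0.533778 +0.782275 = +0.282643
|D^3_{1,-1}|² = |d^3_{1,-1}(β)|² = (+0.282643)² = 0.079887 (the z-rotation phases have unit modulus)

P=0.0799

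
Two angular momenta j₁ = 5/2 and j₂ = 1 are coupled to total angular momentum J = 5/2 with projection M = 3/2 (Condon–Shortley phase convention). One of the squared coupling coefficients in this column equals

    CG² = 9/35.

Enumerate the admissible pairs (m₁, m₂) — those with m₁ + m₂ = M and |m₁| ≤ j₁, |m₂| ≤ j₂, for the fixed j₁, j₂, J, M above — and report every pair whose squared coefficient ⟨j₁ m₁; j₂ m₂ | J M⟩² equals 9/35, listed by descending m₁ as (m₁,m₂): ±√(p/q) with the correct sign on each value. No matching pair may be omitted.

Admissible pairs with m₁+m₂ = M = 3/2: (1/2,1), (3/2,0), (5/2,-1)
  (m₁,m₂)=(5/2,-1): CG² = 2/7, CG = +√(2/7)
  (m₁,m₂)=(3/2,0): CG² = 9/35, CG = +√(9/35)   ← matches the target
  (m₁,m₂)=(1/2,1): CG² = 16/35, CG = −√(16/35)
Pairs with CG² = 9/35: (3/2,0): +√(9/35)

(3/2,0): +√(9/35)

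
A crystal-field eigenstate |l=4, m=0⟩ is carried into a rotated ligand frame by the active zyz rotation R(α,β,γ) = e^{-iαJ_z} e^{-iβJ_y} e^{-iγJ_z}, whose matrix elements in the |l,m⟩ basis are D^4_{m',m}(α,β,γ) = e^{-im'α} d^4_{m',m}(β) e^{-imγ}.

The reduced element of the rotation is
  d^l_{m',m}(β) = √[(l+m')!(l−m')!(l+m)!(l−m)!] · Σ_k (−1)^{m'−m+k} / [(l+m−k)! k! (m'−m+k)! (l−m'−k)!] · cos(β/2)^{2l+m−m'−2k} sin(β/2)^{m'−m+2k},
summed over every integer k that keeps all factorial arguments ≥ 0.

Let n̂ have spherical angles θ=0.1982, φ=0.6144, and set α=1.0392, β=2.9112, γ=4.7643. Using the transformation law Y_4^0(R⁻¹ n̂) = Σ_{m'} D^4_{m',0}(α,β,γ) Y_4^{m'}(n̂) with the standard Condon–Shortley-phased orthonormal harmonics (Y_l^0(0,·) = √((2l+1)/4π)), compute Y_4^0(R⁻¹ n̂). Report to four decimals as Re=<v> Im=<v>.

Re=0.2476 Im=0.0000

Need the full column D^4_{m',0} for m'=−4..4 at α=1.0392, β=2.9112, γ=4.7643.
cos(β/2)=0.114942, sin(β/2)=0.993372
d^4_{-4,0}: single k=4 term ⇒ +0.001422;  D = -0.000750-0.001208i
d^4_{-3,0}: k∈[3..4] ⇒ +0.000233 -0.017380 = -0.017148;  D = +0.017143-0.000411i
d^4_{-2,0}: k∈[2..4] ⇒ +0.000022 -0.004300 +0.120434 = +0.116156;  D = -0.056461+0.101510i
d^4_{-1,0}: k∈[1..4] ⇒ +0.000001 -0.000528 +0.039415 -0.490656 = -0.451767;  D = -0.229005-0.389423i
d^4_{0,0}: k∈[0..4] ⇒ +0.000000 -0.000036 +0.006119 -0.203118 +0.948192 = +0.751156;  D = +0.751156+0.000000i
d^4_{1,0}: k∈[0..3] ⇒ -0.000001 +0.000528 -0.039415 +0.490656 = +0.451767;  D = +0.229005-0.389423i
d^4_{2,0}: k∈[0..2] ⇒ +0.000022 -0.004300 +0.120434 = +0.116156;  D = -0.056461-0.101510i
d^4_{3,0}: k∈[0..1] ⇒ -0.000233 +0.017380 = +0.017148;  D = -0.017143-0.000411i
d^4_{4,0}: single k=0 term ⇒ +0.001422;  D = -0.000750+0.001208i
Y_4^{m'}(θ=0.1982,φ=0.6144) and Σ D·Y over m':
  (-0.0008-0.0012i)·(-0.0005-0.0004i)  (+0.0171-0.0004i)·(-0.0025-0.0090i)  (-0.0565+0.1015i)·(+0.0249-0.0700i)  (-0.2290-0.3894i)·(+0.2783-0.1963i)  (+0.7512+0.0000i)·(+0.6878+0.0000i)  (+0.2290-0.3894i)·(-0.2783-0.1963i)  (-0.0565-0.1015i)·(+0.0249+0.0700i)  (-0.0171-0.0004i)·(+0.0025-0.0090i)  (-0.0008+0.0012i)·(-0.0005+0.0004i)
Y_4^0(R⁻¹ n̂) = +0.247606-0.000000i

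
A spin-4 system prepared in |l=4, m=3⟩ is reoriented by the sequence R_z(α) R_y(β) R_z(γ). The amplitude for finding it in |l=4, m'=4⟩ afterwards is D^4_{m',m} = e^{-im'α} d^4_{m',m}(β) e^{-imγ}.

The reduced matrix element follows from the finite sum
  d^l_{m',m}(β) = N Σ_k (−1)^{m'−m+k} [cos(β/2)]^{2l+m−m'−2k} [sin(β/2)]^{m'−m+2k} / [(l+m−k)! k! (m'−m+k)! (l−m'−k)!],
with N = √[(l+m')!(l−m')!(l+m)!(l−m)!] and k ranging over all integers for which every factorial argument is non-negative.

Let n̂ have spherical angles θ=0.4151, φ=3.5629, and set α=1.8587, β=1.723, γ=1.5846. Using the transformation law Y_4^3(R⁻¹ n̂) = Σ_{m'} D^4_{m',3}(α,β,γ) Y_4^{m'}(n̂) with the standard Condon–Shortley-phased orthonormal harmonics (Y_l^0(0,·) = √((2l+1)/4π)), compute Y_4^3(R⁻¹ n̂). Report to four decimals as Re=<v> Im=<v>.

Re=-0.2186 Im=-0.0608

Need the full column D^4_{m',3} for m'=−4..4 at α=1.8587, β=1.7230, γ=1.5846.
cos(β/2)=0.651300, sin(β/2)=0.758820
d^4_{-4,3}: single k=7 term ⇒ +0.266869;  D = -0.239059+0.118618i
d^4_{-3,3}: k∈[6..7] ⇒ +0.566884 -0.109929 = +0.456955;  D = +0.310975+0.334817i
d^4_{-2,3}: k∈[5..6] ⇒ +0.780231 -0.353035 = +0.427196;  D = +0.217580-0.367635i
d^4_{-1,3}: k∈[4..5] ⇒ +0.789222 -0.642786 = +0.146436;  D = -0.142010-0.035731i
d^4_{0,3}: k∈[3..4] ⇒ +0.605879 -0.822436 = -0.216556;  D = -0.008965-0.216371i
d^4_{1,3}: k∈[2..3] ⇒ +0.348847 -0.789222 = -0.440375;  D = -0.416711+0.142415i
d^4_{2,3}: k∈[1..2] ⇒ +0.141147 -0.574788 = -0.433641;  D = +0.250978+0.353631i
d^4_{3,3}: k∈[0..1] ⇒ +0.032378 -0.307654 = -0.275276;  D = +0.170008-0.216505i
d^4_{4,3}: single k=0 term ⇒ -0.106697;  D = -0.099174-0.039355i
Y_4^{m'}(θ=0.4151,φ=3.5629) and Σ D·Y over m':
  (-0.2391+0.1186i)·(-0.0013-0.0116i)  (+0.3110+0.3348i)·(-0.0227+0.0716i)  (+0.2176-0.3676i)·(+0.1760-0.1974i)  (-0.1420-0.0357i)·(-0.4559+0.2043i)  (-0.0090-0.2164i)·(+0.2560+0.0000i)  (-0.4167+0.1424i)·(+0.4559+0.2043i)  (+0.2510+0.3536i)·(+0.1760+0.1974i)  (+0.1700-0.2165i)·(+0.0227+0.0716i)  (-0.0992-0.0394i)·(-0.0013+0.0116i)
Y_4^3(R⁻¹ n̂) = -0.218621-0.060750i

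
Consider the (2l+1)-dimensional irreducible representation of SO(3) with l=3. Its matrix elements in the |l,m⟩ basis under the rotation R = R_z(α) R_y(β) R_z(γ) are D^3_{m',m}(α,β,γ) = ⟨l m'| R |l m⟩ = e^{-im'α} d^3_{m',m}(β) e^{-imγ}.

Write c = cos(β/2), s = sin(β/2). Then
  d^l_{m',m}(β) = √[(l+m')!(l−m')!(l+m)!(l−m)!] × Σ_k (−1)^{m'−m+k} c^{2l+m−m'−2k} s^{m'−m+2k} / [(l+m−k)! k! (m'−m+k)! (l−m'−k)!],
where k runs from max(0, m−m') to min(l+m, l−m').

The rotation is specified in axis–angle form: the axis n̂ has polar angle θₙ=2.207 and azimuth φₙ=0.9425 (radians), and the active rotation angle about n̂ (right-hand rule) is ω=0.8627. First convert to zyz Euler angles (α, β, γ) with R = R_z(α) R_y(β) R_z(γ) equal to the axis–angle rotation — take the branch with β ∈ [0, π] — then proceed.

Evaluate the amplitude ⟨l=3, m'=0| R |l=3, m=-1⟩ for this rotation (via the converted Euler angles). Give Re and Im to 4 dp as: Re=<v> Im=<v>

Re=-0.5116 Im=-0.1933

Axis–angle → zyz. n̂ = (sinθₙcosφₙ, sinθₙsinφₙ, cosθₙ) = (+0.472775, +0.650749, -0.594146), ω = 0.8627.
R = I cosω + sinω [n̂]ₓ + (1−cosω) n̂n̂ᵀ gives
  R = [+0.728533, +0.558875, +0.396105; -0.343754, +0.798440, -0.494294; -0.592515, +0.223947, +0.773805]
β = atan2(√(R₁₃²+R₂₃²), R₃₃) = 0.685970; α = atan2(R₂₃, R₁₃) mod 2π = 5.387956; γ = atan2(R₃₂, −R₃₁) mod 2π = 0.361363
Split into d^3_{0,-1}(β=0.6860) × two z-phases.
With c≡cos(β/2)=0.941755 and s≡sin(β/2)=0.336300, N=[6·6·2·24]^{1/2}=41.569219
k: max(0,(-1)−(0))=0 … min(3+(-1),3−(0))=2
  k=0: (−1)^1·41.5692/(12)·0.9418^5·0.3363^1 = -0.862992
  k=1: (−1)^2·41.5692/(4)·0.9418^3·0.3363^3 = +0.330145
  k=2: (−1)^3·41.5692/(12)·0.9418^1·0.3363^5 = -0.014033
d^3_{0,-1}(0.6860) = -0.862992 +0.330145 -0.014033 = -0.546880
Attach z-rotation phases: D = e^{-i(0)(5.3880)}·(-0.546880)·e^{-i(-1)(0.3614)} = -0.511560-0.193349i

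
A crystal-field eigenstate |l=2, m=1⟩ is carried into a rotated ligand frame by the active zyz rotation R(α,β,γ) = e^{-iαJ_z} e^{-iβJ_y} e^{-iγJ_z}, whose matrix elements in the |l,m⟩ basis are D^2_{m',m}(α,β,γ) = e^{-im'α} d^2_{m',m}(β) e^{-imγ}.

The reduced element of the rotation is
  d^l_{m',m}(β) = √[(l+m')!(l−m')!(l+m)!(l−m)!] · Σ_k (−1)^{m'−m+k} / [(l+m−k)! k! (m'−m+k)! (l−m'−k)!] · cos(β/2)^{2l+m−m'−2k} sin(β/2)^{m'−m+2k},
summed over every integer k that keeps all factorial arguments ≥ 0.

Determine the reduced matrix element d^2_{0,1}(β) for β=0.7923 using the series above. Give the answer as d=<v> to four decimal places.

d=0.6123

d^2_{0,1}(β=0.7923) via the finite sum:
c=cos(0.792300/2)=0.922553, s=sin(0.792300/2)=0.385869; N=√[2·2·6·1]=4.898979
Admissible k: 1..2 (factorial args all ≥0)
  k=1: (−1)^0·4.8990/(2)·0.9226^3·0.3859^1 = +0.742148
  k=2: (−1)^1·4.8990/(2)·0.9226^1·0.3859^3 = -0.129834
d^2_{0,1}(0.7923) = +0.742148 -0.129834 = +0.612314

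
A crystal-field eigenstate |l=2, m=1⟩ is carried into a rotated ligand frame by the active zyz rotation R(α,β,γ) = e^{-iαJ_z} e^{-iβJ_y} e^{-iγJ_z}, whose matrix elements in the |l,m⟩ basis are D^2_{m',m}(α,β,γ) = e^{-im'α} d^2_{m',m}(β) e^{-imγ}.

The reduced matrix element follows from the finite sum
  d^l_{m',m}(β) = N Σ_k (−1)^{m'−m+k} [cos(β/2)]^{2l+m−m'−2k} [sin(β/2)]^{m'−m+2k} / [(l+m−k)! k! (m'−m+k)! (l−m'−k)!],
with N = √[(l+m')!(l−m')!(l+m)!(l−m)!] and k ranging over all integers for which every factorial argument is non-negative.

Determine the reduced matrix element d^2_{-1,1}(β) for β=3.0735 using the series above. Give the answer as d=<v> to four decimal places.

d=-0.9942

d^2_{-1,1}(β=3.0735) via the finite sum:
c=cos(3.073500/2)=0.034040, s=sin(3.073500/2)=0.999420; N=√[1·6·6·1]=6.000000
k: max(0,(1)−(-1))=2 … min(2+(1),2−(-1))=3
  k=2: (−1)^0·6.0000/(2)·0.0340^2·0.9994^2 = +0.003472
  k=3: (−1)^1·6.0000/(6)·0.0340^0·0.9994^4 = -0.997684
d^2_{-1,1}(3.0735) = +0.003472 -0.997684 = -0.994212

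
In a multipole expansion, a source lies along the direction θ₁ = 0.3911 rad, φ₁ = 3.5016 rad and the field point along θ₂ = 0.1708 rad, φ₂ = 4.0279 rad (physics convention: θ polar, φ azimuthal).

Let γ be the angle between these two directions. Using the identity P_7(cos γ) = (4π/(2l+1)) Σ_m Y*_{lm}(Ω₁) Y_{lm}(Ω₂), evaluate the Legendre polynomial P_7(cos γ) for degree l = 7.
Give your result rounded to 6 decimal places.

Term-by-term m-sum for l=7 (normalisation 4π/15 = 0.837758):
  m=-7: Y*=0.00048 - 0.00034j  Y=-0.00000 - 0.00000j  product -0.00000 + 0.00000j
  m=-6: Y*=-0.00295 + 0.00441j  Y=0.00003 + 0.00004j  product -0.00000 + 0.00000j
  m=-5: Y*=0.00679 - 0.02908j  Y=0.00017 - 0.00058j  product -0.00002 - 0.00001j
  m=-4: Y*=0.01515 + 0.11521j  Y=-0.00534 + 0.00228j  product -0.00034 - 0.00058j
  m=-3: Y*=-0.14746 - 0.27594j  Y=0.03549 + 0.01860j  product -0.00010 - 0.01254j
  m=-2: Y*=0.40207 + 0.35266j  Y=-0.03842 - 0.18780j  product 0.05078 - 0.08906j
  m=-1: Y*=-0.37899 - 0.14266j  Y=-0.35812 + 0.43881j  product 0.19833 - 0.11522j
  m=+0: Y*=-0.26271 + 0.00000j  Y=0.68940 + 0.00000j  product -0.18111 + 0.00000j
  m=+1: Y*=0.37899 - 0.14266j  Y=0.35812 + 0.43881j  product 0.19833 + 0.11522j
  m=+2: Y*=0.40207 - 0.35266j  Y=-0.03842 + 0.18780j  product 0.05078 + 0.08906j
  m=+3: Y*=0.14746 - 0.27594j  Y=-0.03549 + 0.01860j  product -0.00010 + 0.01254j
  m=+4: Y*=0.01515 - 0.11521j  Y=-0.00534 - 0.00228j  product -0.00034 + 0.00058j
  m=+5: Y*=-0.00679 - 0.02908j  Y=-0.00017 - 0.00058j  product -0.00002 + 0.00001j
  m=+6: Y*=-0.00295 - 0.00441j  Y=0.00003 - 0.00004j  product -0.00000 - 0.00000j
  m=+7: Y*=-0.00048 - 0.00034j  Y=0.00000 - 0.00000j  product -0.00000 - 0.00000j
Σ over m = 0.31618 + 0.00000j; ×(4π/15) → 0.26488 + 0.00000j. Real part: 0.264879

0.264879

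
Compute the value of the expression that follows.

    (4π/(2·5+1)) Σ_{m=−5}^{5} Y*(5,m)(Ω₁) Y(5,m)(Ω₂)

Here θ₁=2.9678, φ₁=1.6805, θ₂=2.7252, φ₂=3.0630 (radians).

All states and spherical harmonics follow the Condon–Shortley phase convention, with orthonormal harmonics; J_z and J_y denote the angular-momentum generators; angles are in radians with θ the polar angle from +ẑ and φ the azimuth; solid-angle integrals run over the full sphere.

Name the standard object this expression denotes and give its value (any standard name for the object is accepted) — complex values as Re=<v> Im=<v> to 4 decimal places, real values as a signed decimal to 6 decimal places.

This sum is the spherical-harmonic addition theorem: it equals the Legendre polynomial P_l(cos γ) of the angle γ between the two directions.
Term-by-term m-sum for l=5 (normalisation 4π/11 = 1.142397):
  m=-5: Y*=(-0.000037, 0.000061)  Y=(-0.004641, -0.001924)  product (0.000000, -0.000000)
  m=-4: Y*=(-0.001170, -0.000549)  Y=(-0.034162, -0.011108)  product (0.000034, 0.000032)
  m=-3: Y*=(0.004469, -0.013086)  Y=(-0.145284, -0.034904)  product (-0.001106, 0.001745)
  m=-2: Y*=(0.093061, 0.020752)  Y=(-0.377961, -0.059904)  product (-0.033930, -0.013418)
  m=-1: Y*=(-0.043545, 0.395343)  Y=(-0.514175, -0.040494)  product (0.038399, -0.201512)
  m=+0: Y*=(-0.735119, -0.000000)  Y=(-0.056143, 0.000000)  product (0.041272, 0.000000)
  m=+1: Y*=(0.043545, 0.395343)  Y=(0.514175, -0.040494)  product (0.038399, 0.201512)
  m=+2: Y*=(0.093061, -0.020752)  Y=(-0.377961, 0.059904)  product (-0.033930, 0.013418)
  m=+3: Y*=(-0.004469, -0.013086)  Y=(0.145284, -0.034904)  product (-0.001106, -0.001745)
  m=+4: Y*=(-0.001170, 0.000549)  Y=(-0.034162, 0.011108)  product (0.000034, -0.000032)
  m=+5: Y*=(0.000037, 0.000061)  Y=(0.004641, -0.001924)  product (0.000000, 0.000000)
Total Σ_m = (0.048065, 0.000000). Multiply by 1.142397: (0.054909, 0.000000). P_5(cos γ) = 0.054909

Legendre polynomial (addition theorem), +0.054909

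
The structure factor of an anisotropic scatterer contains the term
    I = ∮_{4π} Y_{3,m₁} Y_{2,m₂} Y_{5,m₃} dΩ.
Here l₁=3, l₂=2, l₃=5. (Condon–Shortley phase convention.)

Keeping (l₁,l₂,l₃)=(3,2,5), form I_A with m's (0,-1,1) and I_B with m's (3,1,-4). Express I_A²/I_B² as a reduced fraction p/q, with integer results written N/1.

20/21

l's match ⇒ only the (l;m) 3-j factors differ between A and B.
A: triangle coeff Δ(3,2,5) = 1/2310; Σ_t [0,0]: t=0:+1/216 = 1/216; (3j)²=8/231 [(3 2 5; 0 -1 1)], sign=+1
B: triangle coeff Δ(3,2,5) = 1/2310; Σ_t [0,0]: t=0:+1/4320 = 1/4320; (3j)²=2/55 [(3 2 5; 3 1 -4)], sign=-1
I_A²/I_B² = (8/231)/(2/55) = 20/21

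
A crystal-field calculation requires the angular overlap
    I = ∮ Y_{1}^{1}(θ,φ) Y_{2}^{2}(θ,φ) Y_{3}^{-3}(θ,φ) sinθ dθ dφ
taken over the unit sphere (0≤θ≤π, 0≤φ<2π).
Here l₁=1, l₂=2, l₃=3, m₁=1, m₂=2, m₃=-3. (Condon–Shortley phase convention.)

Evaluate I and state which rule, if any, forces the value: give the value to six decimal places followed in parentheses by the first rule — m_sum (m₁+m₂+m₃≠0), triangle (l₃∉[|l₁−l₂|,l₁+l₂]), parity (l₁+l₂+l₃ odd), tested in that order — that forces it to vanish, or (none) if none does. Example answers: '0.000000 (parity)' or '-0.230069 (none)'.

-0.319865 (none)

m-sum 0 ✓  L=6 even ✓  1≤3≤3 ✓
Π(2lᵢ+1) = 3×5×7 = 105
triangle coeff Δ(1,2,3) = 1/105
Σ_t [0,0]: t=0:+1/4 = 1/4
(3j)²=3/35 [(1 2 3; 0 0 0)], sign=-1
Σ_t [0,0]: t=0:+1/48 = 1/48
(3j)²=1/7 [(1 2 3; 1 2 -3)], sign=+1
⇒ 4πI² = 9/7
I = (-1)√(9/7/(4π)) = -0.31986543
No selection rule forces the value: the integral is nonzero (none).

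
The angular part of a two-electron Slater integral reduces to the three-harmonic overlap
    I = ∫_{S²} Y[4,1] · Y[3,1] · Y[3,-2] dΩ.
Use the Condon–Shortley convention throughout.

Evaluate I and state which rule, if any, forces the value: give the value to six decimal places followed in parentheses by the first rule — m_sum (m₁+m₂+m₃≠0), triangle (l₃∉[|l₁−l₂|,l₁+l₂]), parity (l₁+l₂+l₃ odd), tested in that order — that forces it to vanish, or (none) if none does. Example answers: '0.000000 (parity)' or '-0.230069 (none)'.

0.145070 (none)

m-sum 0 ✓  L=10 even ✓  1≤3≤7 ✓
Π(2lᵢ+1) = 9×7×7 = 441
triangle coeff Δ(4,3,3) = 1/34650
Σ_t [1,3]: t=1:−1/72 t=2:+1/16 t=3:−1/72 = 5/144
(3j)²=2/77 [(4 3 3; 0 0 0)], sign=-1
Σ_t [2,3]: t=2:+1/48 t=3:−1/144 = 1/72
(3j)²=16/693 [(4 3 3; 1 1 -2)], sign=-1
⇒ 4πI² = 32/121
I = (+1)√(32/121/(4π)) = 0.14506992
No selection rule forces the value: the integral is nonzero (none).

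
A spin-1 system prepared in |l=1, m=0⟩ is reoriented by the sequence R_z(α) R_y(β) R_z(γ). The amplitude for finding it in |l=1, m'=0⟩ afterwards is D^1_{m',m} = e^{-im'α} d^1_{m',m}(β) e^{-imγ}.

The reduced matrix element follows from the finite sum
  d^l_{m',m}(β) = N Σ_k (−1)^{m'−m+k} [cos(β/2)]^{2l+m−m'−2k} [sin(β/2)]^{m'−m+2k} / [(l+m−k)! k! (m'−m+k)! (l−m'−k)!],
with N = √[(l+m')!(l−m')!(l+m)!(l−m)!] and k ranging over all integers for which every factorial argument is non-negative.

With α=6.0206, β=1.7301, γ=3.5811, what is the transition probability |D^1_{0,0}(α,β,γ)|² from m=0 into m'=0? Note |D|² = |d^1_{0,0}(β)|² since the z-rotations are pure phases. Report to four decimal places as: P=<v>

P=0.0252

D^1_{0,0}(6.0206,1.7301,3.5811) = e^{-i·0·6.0206}·d^1_{0,0}(1.7301)·e^{-i·0·3.5811}. Compute d first:
With c≡cos(β/2)=0.648602 and s≡sin(β/2)=0.761128, N=[1·1·1·1]^{1/2}=1.000000
k: max(0,(0)−(0))=0 … min(1+(0),1−(0))=1
  k=0: (−1)^0·1.0000/(1)·0.6486^2·0.7611^0 = +0.420685
  k=1: (−1)^1·1.0000/(1)·0.6486^0·0.7611^2 = -0.579315
d^1_{0,0}(1.7301) = +0.420685 -0.579315 = -0.158631
|D^1_{0,0}|² = |d^1_{0,0}(β)|² = (-0.158631)² = 0.025164 (the z-rotation phases have unit modulus)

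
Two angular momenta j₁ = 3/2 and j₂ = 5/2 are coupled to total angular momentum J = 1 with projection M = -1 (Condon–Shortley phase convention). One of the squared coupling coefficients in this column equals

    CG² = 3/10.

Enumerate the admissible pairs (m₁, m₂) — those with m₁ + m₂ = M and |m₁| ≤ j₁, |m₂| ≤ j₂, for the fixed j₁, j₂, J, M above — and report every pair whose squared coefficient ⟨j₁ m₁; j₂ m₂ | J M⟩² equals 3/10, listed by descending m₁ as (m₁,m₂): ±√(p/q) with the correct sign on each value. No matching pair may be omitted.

Admissible pairs with m₁+m₂ = M = -1: (-3/2,1/2), (-1/2,-1/2), (1/2,-3/2), (3/2,-5/2)
  (m₁,m₂)=(3/2,-5/2): CG² = 1/2, CG = +√(1/2)
  (m₁,m₂)=(1/2,-3/2): CG² = 3/10, CG = −√(3/10)   ← matches the target
  (m₁,m₂)=(-1/2,-1/2): CG² = 3/20, CG = +√(3/20)
  (m₁,m₂)=(-3/2,1/2): CG² = 1/20, CG = −√(1/20)
Pairs with CG² = 3/10: (1/2,-3/2): −√(3/10)

(1/2,-3/2): −√(3/10)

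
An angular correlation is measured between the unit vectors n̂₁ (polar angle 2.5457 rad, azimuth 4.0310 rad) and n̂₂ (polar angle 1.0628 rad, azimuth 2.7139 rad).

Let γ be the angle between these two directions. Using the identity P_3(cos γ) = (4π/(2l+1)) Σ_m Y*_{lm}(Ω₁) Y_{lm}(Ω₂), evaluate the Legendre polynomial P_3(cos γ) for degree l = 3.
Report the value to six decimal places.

0.364677

Addition theorem: P_3(cos γ) = (4π/7) Σ_m Y*_{lm}(Ω₁) Y_{lm}(Ω₂), m = −3…3:
  [-3]  conj(Y_{3,-3})(Ω₁) = +0.065651-0.033627i ; Y_{3,-3}(Ω₂) = -0.078967-0.266844i ; Δ = -0.014158-0.014863i
  [-2]  conj(Y_{3,-2})(Ω₁) = +0.055026-0.260696i ; Y_{3,-2}(Ω₂) = +0.248923+0.286453i ; Δ = +0.088374-0.049131i
  [-1]  conj(Y_{3,-1})(Ω₁) = -0.277054-0.341637i ; Y_{3,-1}(Ω₂) = -0.047034-0.021440i ; Δ = +0.005706+0.022009i
  [+0]  conj(Y_{3,0})(Ω₁) = -0.131266-0.000000i ; Y_{3,0}(Ω₂) = -0.329817+0.000000i ; Δ = +0.043294+0.000000i
  [+1]  conj(Y_{3,1})(Ω₁) = +0.277054-0.341637i ; Y_{3,1}(Ω₂) = +0.047034-0.021440i ; Δ = +0.005706-0.022009i
  [+2]  conj(Y_{3,2})(Ω₁) = +0.055026+0.260696i ; Y_{3,2}(Ω₂) = +0.248923-0.286453i ; Δ = +0.088374+0.049131i
  [+3]  conj(Y_{3,3})(Ω₁) = -0.065651-0.033627i ; Y_{3,3}(Ω₂) = +0.078967-0.266844i ; Δ = -0.014158+0.014863i
Σ over m = +0.203141+0.000000i; ×(4π/7) → +0.364677+0.000000i. Real part: 0.364677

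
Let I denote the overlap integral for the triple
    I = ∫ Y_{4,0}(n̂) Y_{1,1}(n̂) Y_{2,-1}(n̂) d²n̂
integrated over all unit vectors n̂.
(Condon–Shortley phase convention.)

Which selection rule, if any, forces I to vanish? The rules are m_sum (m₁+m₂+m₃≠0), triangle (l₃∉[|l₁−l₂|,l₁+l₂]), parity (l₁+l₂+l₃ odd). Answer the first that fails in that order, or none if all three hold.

Σmᵢ = 0  ✓
l₃∈[|l₁−l₂|,l₁+l₂]=[3,5] required, l₃=2 fails  ✗
Σlᵢ = 7 ⇒ odd

triangle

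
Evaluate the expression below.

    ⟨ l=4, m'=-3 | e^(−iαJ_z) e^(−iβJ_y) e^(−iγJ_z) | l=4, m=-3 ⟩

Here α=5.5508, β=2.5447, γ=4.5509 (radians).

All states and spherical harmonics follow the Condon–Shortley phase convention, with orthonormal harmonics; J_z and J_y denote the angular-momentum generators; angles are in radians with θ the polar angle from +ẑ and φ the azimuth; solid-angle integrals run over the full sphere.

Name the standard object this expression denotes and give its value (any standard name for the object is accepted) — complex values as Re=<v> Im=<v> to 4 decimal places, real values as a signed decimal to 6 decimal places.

This is a Wigner D-matrix element — the rotation-matrix element ⟨l m'| R(α,β,γ) |l m⟩ in the angular-momentum basis.
D^4_{-3,-3}(5.5508,2.5447,4.5509) = e^{-i·-3·5.5508}·d^4_{-3,-3}(2.5447)·e^{-i·-3·4.5509}. Compute d first:
Half-angle: c=0.294036, s=0.955794. N=√(1·5040·1·5040)=5040.000000
k∈{0,1} keeps every argument non-negative
  k=0: (−1)^0·5040.0000/(5040)·0.2940^8·0.9558^0 = +0.000056
  k=1: (−1)^1·5040.0000/(720)·0.2940^6·0.9558^2 = -0.004133
d^4_{-3,-3}(2.5447) = +0.000056 -0.004133 = -0.004077
Attach z-rotation phases: D = e^{-i(-3)(5.5508)}·(-0.004077)·e^{-i(-3)(4.5509)} = -0.001810+0.003653i

Wigner D-matrix element, Re=-0.0018 Im=0.0037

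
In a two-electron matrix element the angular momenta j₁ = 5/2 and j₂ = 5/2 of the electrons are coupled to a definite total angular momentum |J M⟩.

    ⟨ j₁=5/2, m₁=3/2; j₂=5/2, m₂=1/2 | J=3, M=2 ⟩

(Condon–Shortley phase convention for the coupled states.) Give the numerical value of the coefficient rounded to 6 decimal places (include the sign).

j₁+j₂−J=2  J+j₁−j₂=3  J−j₁+j₂=3  j₁+j₂+J+1=9
(j₁±m₁, j₂±m₂, J±M) = (4,1,3,2,5,1)
P² = 48
sum k=0..1:
  [0] +1/24 = 1/24
  [1] −1/12 = -1/12
S = -1/24
C² = P²·S² = 1/12 ; C = -0.288675

−√(1/12) = -0.288675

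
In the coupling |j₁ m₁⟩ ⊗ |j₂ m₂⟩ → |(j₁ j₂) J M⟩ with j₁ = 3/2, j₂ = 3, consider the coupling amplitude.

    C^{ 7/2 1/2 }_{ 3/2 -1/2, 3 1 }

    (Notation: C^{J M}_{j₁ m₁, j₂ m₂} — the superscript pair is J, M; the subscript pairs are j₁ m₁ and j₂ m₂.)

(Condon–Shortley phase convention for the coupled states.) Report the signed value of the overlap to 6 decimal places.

j₁+j₂−J=1  J+j₁−j₂=2  J−j₁+j₂=5  j₁+j₂+J+1=9
(j₁±m₁, j₂±m₂, J±M) = (1,2,4,2,4,3)
P² = 512/7
sum k=0..1:
  [0] +1/48 = 1/48
  [1] −1/12 = -1/12
S = -1/16
C² = P²·S² = 2/7 ; C = -0.534522

-0.534522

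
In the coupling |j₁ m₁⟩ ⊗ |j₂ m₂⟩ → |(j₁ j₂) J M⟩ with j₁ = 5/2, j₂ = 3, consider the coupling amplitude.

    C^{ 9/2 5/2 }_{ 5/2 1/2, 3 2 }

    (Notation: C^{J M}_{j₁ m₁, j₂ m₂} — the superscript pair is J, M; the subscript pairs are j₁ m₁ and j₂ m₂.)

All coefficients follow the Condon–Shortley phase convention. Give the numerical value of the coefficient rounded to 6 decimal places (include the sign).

triangle: 1!*4!*5!/11! = 2880/39916800
(j±m)!: 3!*2!*5!*1!*7!*2! = 14515200
prefactor² = (2J+1)*Δ*N² = 115200/11
  k=0: +1/(0!*1!*2!*5!*2!*0!) = 1/480
  k=1: −1/(1!*0!*1!*4!*3!*1!) = -1/144
Σ = -7/1440  ⇒  CG² = 115200/11*(-7/1440)² = 49/198
CG = −√(49/198) = -0.497468

-0.497468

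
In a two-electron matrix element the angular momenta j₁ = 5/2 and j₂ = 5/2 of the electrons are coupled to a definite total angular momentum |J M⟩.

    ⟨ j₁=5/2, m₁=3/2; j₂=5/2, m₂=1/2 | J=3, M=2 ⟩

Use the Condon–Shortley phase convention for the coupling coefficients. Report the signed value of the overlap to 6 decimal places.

j₁+j₂−J=2  J+j₁−j₂=3  J−j₁+j₂=3  j₁+j₂+J+1=9
(j₁±m₁, j₂±m₂, J±M) = (4,1,3,2,5,1)
P² = 48
sum k=0..1:
  [0] +1/24 = 1/24
  [1] −1/12 = -1/12
S = -1/24
C² = P²·S² = 1/12 ; C = -0.288675

−√(1/12) = -0.288675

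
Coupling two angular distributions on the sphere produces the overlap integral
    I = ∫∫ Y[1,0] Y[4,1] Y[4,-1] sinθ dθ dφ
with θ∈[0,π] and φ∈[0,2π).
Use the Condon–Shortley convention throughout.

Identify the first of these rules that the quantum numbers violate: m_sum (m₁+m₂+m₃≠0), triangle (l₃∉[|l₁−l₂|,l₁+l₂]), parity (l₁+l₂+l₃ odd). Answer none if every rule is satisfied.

parity

m₁+m₂+m₃ = 0 + 1 − 1 = 0  ✓
triangle: |1−4|=3 ≤ l₃=4 ≤ 1+4=5  ✓
parity: l₁+l₂+l₃ = 9 is odd  ✗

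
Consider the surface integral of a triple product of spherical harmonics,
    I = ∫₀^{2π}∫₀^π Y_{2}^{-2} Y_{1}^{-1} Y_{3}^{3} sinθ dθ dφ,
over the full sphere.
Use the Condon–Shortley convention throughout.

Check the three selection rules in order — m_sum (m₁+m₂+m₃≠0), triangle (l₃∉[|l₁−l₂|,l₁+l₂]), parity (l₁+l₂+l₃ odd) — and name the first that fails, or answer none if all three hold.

none

azimuthal sum: -2 − 1 + 3 = 0  ✓
1 ≤ 3 ≤ 3 (triangle on l)  ✓
L = 2 + 1 + 3 = 6 (even)  ✓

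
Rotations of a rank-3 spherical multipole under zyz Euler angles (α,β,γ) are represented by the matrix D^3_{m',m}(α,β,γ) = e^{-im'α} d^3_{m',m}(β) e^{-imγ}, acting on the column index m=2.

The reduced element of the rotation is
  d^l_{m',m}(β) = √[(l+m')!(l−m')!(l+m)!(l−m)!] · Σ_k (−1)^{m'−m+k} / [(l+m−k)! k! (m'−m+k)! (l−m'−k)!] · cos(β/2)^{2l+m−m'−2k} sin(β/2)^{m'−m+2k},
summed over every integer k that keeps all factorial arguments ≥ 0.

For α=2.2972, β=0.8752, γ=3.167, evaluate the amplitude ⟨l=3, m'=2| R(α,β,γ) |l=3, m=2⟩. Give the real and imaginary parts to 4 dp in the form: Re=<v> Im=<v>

Split into d^3_{2,2}(β=0.8752) × two z-phases.
Half-angle: c=0.905771, s=0.423767. N=√(120·1·120·1)=120.000000
k: max(0,(2)−(2))=0 … min(3+(2),3−(2))=1
  k=0: (−1)^0·120.0000/(120)·0.9058^6·0.4238^0 = +0.552219
  k=1: (−1)^1·120.0000/(24)·0.9058^4·0.4238^2 = -0.604363
d^3_{2,2}(0.8752) = +0.552219 -0.604363 = -0.052144
D = (-0.117715+0.993047i)·(-0.052144)·(+0.998709-0.050793i) = +0.003500-0.052027i

Re=0.0035 Im=-0.0520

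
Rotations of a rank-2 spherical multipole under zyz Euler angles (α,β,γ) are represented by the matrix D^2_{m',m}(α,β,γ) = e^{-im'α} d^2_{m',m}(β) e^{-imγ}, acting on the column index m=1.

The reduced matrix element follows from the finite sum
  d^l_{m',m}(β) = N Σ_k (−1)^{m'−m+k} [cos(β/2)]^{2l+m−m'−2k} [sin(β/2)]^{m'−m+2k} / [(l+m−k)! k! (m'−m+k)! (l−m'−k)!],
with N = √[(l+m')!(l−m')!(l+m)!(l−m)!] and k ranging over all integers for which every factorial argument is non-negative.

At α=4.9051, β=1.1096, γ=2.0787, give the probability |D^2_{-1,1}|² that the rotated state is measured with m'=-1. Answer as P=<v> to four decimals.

P=0.2751

Split into d^2_{-1,1}(β=1.1096) × two z-phases.
With c≡cos(β/2)=0.850006 and s≡sin(β/2)=0.526773, N=[1·6·6·1]^{1/2}=6.000000
Admissible k: 2..3 (factorial args all ≥0)
  k=2: (−1)^0·6.0000/(2)·0.8500^2·0.5268^2 = +0.601468
  k=3: (−1)^1·6.0000/(6)·0.8500^0·0.5268^4 = -0.077001
d^2_{-1,1}(1.1096) = +0.601468 -0.077001 = +0.524467
|D^2_{-1,1}|² = |d^2_{-1,1}(β)|² = (+0.524467)² = 0.275066 (the z-rotation phases have unit modulus)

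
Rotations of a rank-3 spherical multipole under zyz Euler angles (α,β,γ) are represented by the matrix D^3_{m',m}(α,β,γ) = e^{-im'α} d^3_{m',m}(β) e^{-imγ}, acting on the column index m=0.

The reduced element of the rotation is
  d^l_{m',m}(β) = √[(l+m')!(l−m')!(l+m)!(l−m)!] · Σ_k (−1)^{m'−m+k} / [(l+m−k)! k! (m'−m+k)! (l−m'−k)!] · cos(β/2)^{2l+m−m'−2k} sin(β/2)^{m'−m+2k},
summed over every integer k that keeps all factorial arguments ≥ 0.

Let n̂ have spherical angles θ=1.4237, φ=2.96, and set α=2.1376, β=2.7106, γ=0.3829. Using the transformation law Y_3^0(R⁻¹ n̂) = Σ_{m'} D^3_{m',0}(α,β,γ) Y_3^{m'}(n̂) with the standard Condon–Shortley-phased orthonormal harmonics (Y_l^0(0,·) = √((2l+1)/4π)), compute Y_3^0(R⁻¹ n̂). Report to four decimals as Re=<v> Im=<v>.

Re=-0.1597 Im=0.0000

Need the full column D^3_{m',0} for m'=−3..3 at α=2.1376, β=2.7106, γ=0.3829.
cos(β/2)=0.213832, sin(β/2)=0.976870
d^3_{-3,0}: single k=3 term ⇒ +0.040761;  D = +0.040419+0.005268i
d^3_{-2,0}: k∈[2..3] ⇒ +0.010928 -0.228063 = -0.217135;  D = +0.091934+0.196713i
d^3_{-1,0}: k∈[1..3] ⇒ +0.001513 -0.094720 +0.658944 = +0.565737;  D = -0.303766+0.477268i
d^3_{0,0}: k∈[0..3] ⇒ +0.000096 -0.017956 +0.374746 -0.869004 = -0.512118;  D = -0.512118+0.000000i
d^3_{1,0}: k∈[0..2] ⇒ -0.001513 +0.094720 -0.658944 = -0.565737;  D = +0.303766+0.477268i
d^3_{2,0}: k∈[0..1] ⇒ +0.010928 -0.228063 = -0.217135;  D = +0.091934-0.196713i
d^3_{3,0}: single k=0 term ⇒ -0.040761;  D = -0.040419+0.005268i
Y_3^{m'}(θ=1.4237,φ=2.96) and Σ D·Y over m':
  (+0.0404+0.0053i)·(-0.3454-0.2093i)  (+0.0919+0.1967i)·(+0.1370+0.0521i)  (-0.3038+0.4773i)·(+0.2807+0.0515i)  (-0.5121+0.0000i)·(-0.1582+0.0000i)  (+0.3038+0.4773i)·(-0.2807+0.0515i)  (+0.0919-0.1967i)·(+0.1370-0.0521i)  (-0.0404+0.0053i)·(+0.3454-0.2093i)
Y_3^0(R⁻¹ n̂) = -0.159688+0.000000i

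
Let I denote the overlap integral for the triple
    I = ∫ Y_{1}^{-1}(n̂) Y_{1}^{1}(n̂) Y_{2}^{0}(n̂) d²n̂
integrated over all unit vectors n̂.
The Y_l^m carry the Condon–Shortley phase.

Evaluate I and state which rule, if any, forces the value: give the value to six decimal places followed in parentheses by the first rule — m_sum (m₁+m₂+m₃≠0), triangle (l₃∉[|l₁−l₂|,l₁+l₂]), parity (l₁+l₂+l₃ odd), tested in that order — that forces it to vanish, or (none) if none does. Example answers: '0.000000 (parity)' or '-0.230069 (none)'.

m-sum 0 ✓  L=4 even ✓  0≤2≤2 ✓
Π(2lᵢ+1) = 3×3×5 = 45
triangle coeff Δ(1,1,2) = 1/30
Σ_t [0,0]: t=0:+1/1 = 1/1
(3j)²=2/15 [(1 1 2; 0 0 0)], sign=+1
Σ_t [0,0]: t=0:+1/4 = 1/4
(3j)²=1/30 [(1 1 2; -1 1 0)], sign=+1
⇒ 4πI² = 1/5
I = (+1)√(1/5/(4π)) = 0.12615663
No selection rule forces the value: the integral is nonzero (none).

0.126157 (none)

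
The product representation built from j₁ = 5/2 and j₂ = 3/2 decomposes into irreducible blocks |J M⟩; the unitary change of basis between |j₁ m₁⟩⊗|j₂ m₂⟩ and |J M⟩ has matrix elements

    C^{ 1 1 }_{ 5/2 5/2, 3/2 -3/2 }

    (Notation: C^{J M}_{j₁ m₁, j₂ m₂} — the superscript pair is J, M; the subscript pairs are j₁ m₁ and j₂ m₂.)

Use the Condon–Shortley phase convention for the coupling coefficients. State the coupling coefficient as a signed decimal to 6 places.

j₁+j₂−J=3  J+j₁−j₂=2  J−j₁+j₂=0  j₁+j₂+J+1=6
(j₁±m₁, j₂±m₂, J±M) = (5,0,0,3,2,0)
P² = 72
sum k=0..0:
  [0] +1/12 = 1/12
S = 1/12
C² = P²·S² = 1/2 ; C = +0.707107

+√(1/2) = +0.707107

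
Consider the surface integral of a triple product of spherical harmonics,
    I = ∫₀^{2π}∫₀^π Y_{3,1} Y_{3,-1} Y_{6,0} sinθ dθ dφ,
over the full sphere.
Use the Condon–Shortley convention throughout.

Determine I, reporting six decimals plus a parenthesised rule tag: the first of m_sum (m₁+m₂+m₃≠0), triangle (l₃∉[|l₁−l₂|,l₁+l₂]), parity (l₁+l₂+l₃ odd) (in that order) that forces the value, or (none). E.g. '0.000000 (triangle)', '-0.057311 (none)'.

0.177816 (none)

Rules hold: Σm=0, L=12 even, 0≤6≤6.
N = 7·7·13 = 637
Δ = 0!·6!·6!/13! = 1/12012
Racah Σ t=0..0: t=0:+1/1296 = 1/1296
⇒ 3j(3 3 6; 0 0 0)² = 100/3003, sgn +1
Racah Σ t=0..0: t=0:+1/2304 = 1/2304
⇒ 3j(3 3 6; 1 -1 0)² = 75/4004, sgn +1
4πI² = N·(3j₀)²·(3jₘ)² = 625/1573
I = +1·√(0.39733/4π) = 0.17781595
No selection rule forces the value: the integral is nonzero (none).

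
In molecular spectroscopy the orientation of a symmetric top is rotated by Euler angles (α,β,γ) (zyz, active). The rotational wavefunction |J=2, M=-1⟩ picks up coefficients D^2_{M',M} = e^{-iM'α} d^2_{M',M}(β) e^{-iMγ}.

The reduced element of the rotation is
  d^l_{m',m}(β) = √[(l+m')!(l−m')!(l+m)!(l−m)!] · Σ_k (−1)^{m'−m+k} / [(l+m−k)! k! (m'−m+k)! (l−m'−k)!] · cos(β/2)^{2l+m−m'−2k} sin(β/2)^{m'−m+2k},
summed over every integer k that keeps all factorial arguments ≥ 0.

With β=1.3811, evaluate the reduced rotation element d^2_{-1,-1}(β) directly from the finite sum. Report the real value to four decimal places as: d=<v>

d=-0.3702

d^2_{-1,-1}(β=1.3811) via the finite sum:
c=cos(1.381100/2)=0.770896, s=sin(1.381100/2)=0.636961; N=√[1·6·1·6]=6.000000
Admissible k: 0..1 (factorial args all ≥0)
  k=0: (−1)^0·6.0000/(6)·0.7709^4·0.6370^0 = +0.353169
  k=1: (−1)^1·6.0000/(2)·0.7709^2·0.6370^2 = -0.723334
d^2_{-1,-1}(1.3811) = +0.353169 -0.723334 = -0.370165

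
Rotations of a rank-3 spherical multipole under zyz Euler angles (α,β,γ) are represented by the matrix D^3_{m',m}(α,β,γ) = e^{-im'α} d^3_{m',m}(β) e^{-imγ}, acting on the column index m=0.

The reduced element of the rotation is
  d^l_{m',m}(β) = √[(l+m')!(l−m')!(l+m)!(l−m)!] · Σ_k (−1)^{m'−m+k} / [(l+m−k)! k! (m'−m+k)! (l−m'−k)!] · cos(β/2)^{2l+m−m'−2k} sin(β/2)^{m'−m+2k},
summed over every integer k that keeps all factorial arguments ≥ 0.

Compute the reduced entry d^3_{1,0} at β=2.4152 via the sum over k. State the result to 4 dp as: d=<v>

d=-0.5160

d^3_{1,0}(β=2.4152) via the finite sum:
With c≡cos(β/2)=0.355264 and s≡sin(β/2)=0.934766, N=[24·2·6·6]^{1/2}=41.569219
k: max(0,(0)−(1))=0 … min(3+(0),3−(1))=2
  k=0: (−1)^1·41.5692/(12)·0.3553^5·0.9348^1 = -0.018325
  k=1: (−1)^2·41.5692/(4)·0.3553^3·0.9348^3 = +0.380604
  k=2: (−1)^3·41.5692/(12)·0.3553^1·0.9348^5 = -0.878327
d^3_{1,0}(2.4152) = -0.018325 +0.380604 -0.878327 = -0.516048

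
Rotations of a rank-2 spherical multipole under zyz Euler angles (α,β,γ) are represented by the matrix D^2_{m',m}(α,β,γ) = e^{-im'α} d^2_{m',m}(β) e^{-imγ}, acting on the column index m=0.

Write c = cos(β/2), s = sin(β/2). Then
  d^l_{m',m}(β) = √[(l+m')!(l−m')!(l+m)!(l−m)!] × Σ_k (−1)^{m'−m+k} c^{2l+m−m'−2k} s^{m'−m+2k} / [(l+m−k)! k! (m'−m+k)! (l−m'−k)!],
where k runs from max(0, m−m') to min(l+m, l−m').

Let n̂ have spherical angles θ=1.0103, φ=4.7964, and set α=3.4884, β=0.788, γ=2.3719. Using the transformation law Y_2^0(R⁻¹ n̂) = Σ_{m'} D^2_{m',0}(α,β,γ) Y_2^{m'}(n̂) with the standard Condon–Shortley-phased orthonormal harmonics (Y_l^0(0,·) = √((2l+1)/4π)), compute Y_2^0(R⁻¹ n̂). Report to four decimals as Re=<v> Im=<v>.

Re=-0.0487 Im=0.0000

Need the full column D^2_{m',0} for m'=−2..2 at α=3.4884, β=0.7880, γ=2.3719.
cos(β/2)=0.923381, sin(β/2)=0.383885
d^2_{-2,0}: single k=2 term ⇒ +0.307780;  D = +0.236664+0.196770i
d^2_{-1,0}: k∈[1..2] ⇒ +0.740320 -0.127956 = +0.612364;  D = -0.575906-0.208141i
d^2_{0,0}: k∈[0..2] ⇒ +0.726982 -0.502602 +0.021717 = +0.246097;  D = +0.246097+0.000000i
d^2_{1,0}: k∈[0..1] ⇒ -0.740320 +0.127956 = -0.612364;  D = +0.575906-0.208141i
d^2_{2,0}: single k=0 term ⇒ +0.307780;  D = +0.236664-0.196770i
Y_2^{m'}(θ=1.0103,φ=4.7964) and Σ D·Y over m':
  (+0.2367+0.1968i)·(-0.2732+0.0463i)  (-0.5759-0.2081i)·(+0.0292+0.3466i)  (+0.2461+0.0000i)·(-0.0480+0.0000i)  (+0.5759-0.2081i)·(-0.0292+0.3466i)  (+0.2367-0.1968i)·(-0.2732-0.0463i)
Y_2^0(R⁻¹ n̂) = -0.048693+0.000000i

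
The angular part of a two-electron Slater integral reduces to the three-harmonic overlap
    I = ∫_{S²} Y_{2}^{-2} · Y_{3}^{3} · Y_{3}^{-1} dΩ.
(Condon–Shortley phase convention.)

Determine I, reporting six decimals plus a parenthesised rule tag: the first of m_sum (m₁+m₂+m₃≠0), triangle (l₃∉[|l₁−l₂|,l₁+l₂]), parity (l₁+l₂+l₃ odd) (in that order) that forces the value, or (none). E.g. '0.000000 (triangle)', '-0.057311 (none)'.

0.132981 (none)

Rules hold: Σm=0, L=8 even, 1≤3≤5.
N = 5·7·7 = 245
Δ = 2!·2!·4!/9! = 1/3780
Racah Σ t=0..2: t=0:+1/24 t=1:−1/4 t=2:+1/24 = -1/6
⇒ 3j(2 3 3; 0 0 0)² = 4/105, sgn +1
Racah Σ t=2..2: t=2:+1/96 = 1/96
⇒ 3j(2 3 3; -2 3 -1)² = 1/42, sgn +1
4πI² = N·(3j₀)²·(3jₘ)² = 2/9
I = +1·√(0.222222/4π) = 0.13298076
No selection rule forces the value: the integral is nonzero (none).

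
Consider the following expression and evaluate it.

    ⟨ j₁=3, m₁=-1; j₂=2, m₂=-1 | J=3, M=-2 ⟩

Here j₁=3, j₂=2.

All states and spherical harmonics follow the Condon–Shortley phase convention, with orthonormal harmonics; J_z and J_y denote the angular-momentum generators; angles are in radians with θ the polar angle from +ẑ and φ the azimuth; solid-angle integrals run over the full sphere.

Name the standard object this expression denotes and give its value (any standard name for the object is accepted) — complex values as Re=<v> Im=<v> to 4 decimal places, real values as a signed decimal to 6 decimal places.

Clebsch–Gordan coefficient, −√(1/4) ≈ -0.500000

This is a Clebsch–Gordan (vector-coupling) coefficient.
triangle: 2!×4!×2!/9! = 96/362880
(j±m)!: 2!×4!×1!×3!×1!×5! = 34560
prefactor² = (2J+1)×Δ×N² = 64
  k=0: +1/(0!×2!×4!×1!×0!×1!) = 1/48
  k=1: −1/(1!×1!×3!×0!×1!×2!) = -1/12
Σ = -1/16  ⇒  CG² = 64×(-1/16)² = 1/4
CG = −√(1/4) = -0.500000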